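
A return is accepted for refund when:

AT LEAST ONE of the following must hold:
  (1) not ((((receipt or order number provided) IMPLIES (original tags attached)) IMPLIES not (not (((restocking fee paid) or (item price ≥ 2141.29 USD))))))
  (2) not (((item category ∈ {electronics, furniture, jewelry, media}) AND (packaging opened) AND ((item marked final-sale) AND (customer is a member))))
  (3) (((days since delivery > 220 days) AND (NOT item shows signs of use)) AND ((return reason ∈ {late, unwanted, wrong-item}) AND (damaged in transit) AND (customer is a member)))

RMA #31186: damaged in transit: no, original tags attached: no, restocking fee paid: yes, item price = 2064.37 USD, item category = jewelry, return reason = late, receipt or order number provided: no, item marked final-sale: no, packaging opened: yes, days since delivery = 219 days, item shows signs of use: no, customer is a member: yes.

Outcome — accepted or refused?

Atomic conditions:
  receipt or order number provided: no → false
  original tags attached: no → false
  restocking fee paid: yes → true
  item price ≥ 2141.29 USD: 2064.37 ≥ 2141.29 is false
  item category ∈ {electronics, furniture, jewelry, media}: jewelry is in the set → true
  packaging opened: yes → true
  item marked final-sale: no → false
  customer is a member: yes → true
  days since delivery > 220 days: 219 > 220 is false
  NOT item shows signs of use: no → true
  return reason ∈ {late, unwanted, wrong-item}: late is in the set → true
  damaged in transit: no → false
Combine:
[1.1.1] false → false (antecedent false ⇒ implication holds) = true
[1.1.2.1.1] true OR false = true
[1.1.2.1] NOT true = false
[1.1.2] NOT false = true
[1.1] true → true = true
[1] NOT true = false
[2.1.3] false AND true = false
[2.1] true AND true AND false = false
[2] NOT false = true
[3.1] false AND true = false
[3.2] true AND false AND true = false
[3] false AND false = false
[root] false OR true OR false = true
Overall: true → accepted

Accepted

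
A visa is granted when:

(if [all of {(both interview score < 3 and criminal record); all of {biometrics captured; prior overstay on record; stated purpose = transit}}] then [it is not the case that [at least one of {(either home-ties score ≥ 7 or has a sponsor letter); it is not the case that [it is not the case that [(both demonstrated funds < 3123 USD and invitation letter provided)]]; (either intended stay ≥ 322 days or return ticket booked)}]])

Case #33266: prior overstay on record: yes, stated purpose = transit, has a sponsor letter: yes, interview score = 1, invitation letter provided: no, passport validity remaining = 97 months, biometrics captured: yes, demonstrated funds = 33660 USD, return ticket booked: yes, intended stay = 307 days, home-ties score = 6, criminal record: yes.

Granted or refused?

Atomic conditions:
  interview score < 3: 1 < 3 is true
  criminal record: yes → true
  biometrics captured: yes → true
  prior overstay on record: yes → true
  stated purpose = transit: transit == transit is true
  home-ties score ≥ 7: 6 ≥ 7 is false
  has a sponsor letter: yes → true
  demonstrated funds < 3123 USD: 33660 < 3123 is false
  invitation letter provided: no → false
  intended stay ≥ 322 days: 307 ≥ 322 is false
  return ticket booked: yes → true
Combine:
[1.1] true AND true = true
[1.2] true AND true AND true = true
[1] true AND true = true
[2.1.1] false OR true = true
[2.1.2.1.1] false AND false = false
[2.1.2.1] NOT false = true
[2.1.2] NOT true = false
[2.1.3] false OR true = true
[2.1] true OR false OR true = true
[2] NOT true = false
[root] true → false = false
Overall: false → refused

Refused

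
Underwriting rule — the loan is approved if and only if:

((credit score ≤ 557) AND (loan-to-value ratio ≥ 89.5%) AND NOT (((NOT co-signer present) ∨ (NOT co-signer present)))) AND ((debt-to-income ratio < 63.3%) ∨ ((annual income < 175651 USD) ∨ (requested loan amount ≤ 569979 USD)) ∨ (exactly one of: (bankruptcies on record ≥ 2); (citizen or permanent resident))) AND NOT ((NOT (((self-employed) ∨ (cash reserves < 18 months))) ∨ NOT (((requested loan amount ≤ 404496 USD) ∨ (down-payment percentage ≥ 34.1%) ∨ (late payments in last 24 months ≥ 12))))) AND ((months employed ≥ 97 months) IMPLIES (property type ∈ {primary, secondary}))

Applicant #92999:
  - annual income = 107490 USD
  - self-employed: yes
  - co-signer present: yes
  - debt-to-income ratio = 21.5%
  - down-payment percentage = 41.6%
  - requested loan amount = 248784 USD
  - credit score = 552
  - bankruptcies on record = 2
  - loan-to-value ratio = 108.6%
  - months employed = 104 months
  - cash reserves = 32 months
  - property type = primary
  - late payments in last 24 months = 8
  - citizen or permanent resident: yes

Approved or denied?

Atomic conditions:
  credit score ≤ 557: 552 ≤ 557 is true
  loan-to-value ratio ≥ 89.5%: 108.6 ≥ 89.5 is true
  NOT co-signer present: yes → false
  debt-to-income ratio < 63.3%: 21.5 < 63.3 is true
  annual income < 175651 USD: 107490 < 175651 is true
  requested loan amount ≤ 569979 USD: 248784 ≤ 569979 is true
  bankruptcies on record ≥ 2: 2 ≥ 2 is true
  citizen or permanent resident: yes → true
  self-employed: yes → true
  cash reserves < 18 months: 32 < 18 is false
  requested loan amount ≤ 404496 USD: 248784 ≤ 404496 is true
  down-payment percentage ≥ 34.1%: 41.6 ≥ 34.1 is true
  late payments in last 24 months ≥ 12: 8 ≥ 12 is false
  months employed ≥ 97 months: 104 ≥ 97 is true
  property type ∈ {primary, secondary}: primary is in the set → true
Combine:
[1.3.1] false OR false = false
[1.3] NOT false = true
[1] true AND true AND true = true
[2.2] true OR true = true
[2.3] exactly-one(true, true) = false
[2] true OR true OR false = true
[3.1.1.1] true OR false = true
[3.1.1] NOT true = false
[3.1.2.1] true OR true OR false = true
[3.1.2] NOT true = false
[3.1] false OR false = false
[3] NOT false = true
[4] true → true = true
[root] true AND true AND true AND true = true
Overall: true → approved

Approved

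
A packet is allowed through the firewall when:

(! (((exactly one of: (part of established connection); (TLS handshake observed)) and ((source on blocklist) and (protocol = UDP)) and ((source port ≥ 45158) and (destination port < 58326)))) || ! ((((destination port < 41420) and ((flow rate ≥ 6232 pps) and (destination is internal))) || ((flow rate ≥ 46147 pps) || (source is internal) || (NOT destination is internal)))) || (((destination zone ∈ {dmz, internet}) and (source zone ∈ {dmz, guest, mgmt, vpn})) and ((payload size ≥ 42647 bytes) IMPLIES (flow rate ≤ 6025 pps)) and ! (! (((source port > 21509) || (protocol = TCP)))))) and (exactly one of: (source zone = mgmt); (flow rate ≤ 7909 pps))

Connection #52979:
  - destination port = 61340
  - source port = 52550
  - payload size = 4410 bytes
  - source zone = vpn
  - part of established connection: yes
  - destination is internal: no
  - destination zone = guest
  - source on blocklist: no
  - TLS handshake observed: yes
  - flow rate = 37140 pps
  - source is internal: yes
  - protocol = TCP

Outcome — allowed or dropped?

Dropped

Atomic conditions:
  part of established connection: yes → true
  TLS handshake observed: yes → true
  source on blocklist: no → false
  protocol = UDP: TCP == UDP is false
  source port ≥ 45158: 52550 ≥ 45158 is true
  destination port < 58326: 61340 < 58326 is false
  destination port < 41420: 61340 < 41420 is false
  flow rate ≥ 6232 pps: 37140 ≥ 6232 is true
  destination is internal: no → false
  flow rate ≥ 46147 pps: 37140 ≥ 46147 is false
  source is internal: yes → true
  NOT destination is internal: no → true
  destination zone ∈ {dmz, internet}: guest is not in the set → false
  source zone ∈ {dmz, guest, mgmt, vpn}: vpn is in the set → true
  payload size ≥ 42647 bytes: 4410 ≥ 42647 is false
  flow rate ≤ 6025 pps: 37140 ≤ 6025 is false
  source port > 21509: 52550 > 21509 is true
  protocol = TCP: TCP == TCP is true
  source zone = mgmt: vpn == mgmt is false
  flow rate ≤ 7909 pps: 37140 ≤ 7909 is false
Combine:
[1.1.1.1] exactly-one(true, true) = false
[1.1.1.2] false AND false = false
[1.1.1.3] true AND false = false
[1.1.1] false AND false AND false = false
[1.1] NOT false = true
[1.2.1.1.2] true AND false = false
[1.2.1.1] false AND false = false
[1.2.1.2] false OR true OR true = true
[1.2.1] false OR true = true
[1.2] NOT true = false
[1.3.1] false AND true = false
[1.3.2] false → false (antecedent false ⇒ implication holds) = true
[1.3.3.1.1] true OR true = true
[1.3.3.1] NOT true = false
[1.3.3] NOT false = true
[1.3] false AND true AND true = false
[1] true OR false OR false = true
[2] exactly-one(false, false) = false
[root] true AND false = false
Overall: false → dropped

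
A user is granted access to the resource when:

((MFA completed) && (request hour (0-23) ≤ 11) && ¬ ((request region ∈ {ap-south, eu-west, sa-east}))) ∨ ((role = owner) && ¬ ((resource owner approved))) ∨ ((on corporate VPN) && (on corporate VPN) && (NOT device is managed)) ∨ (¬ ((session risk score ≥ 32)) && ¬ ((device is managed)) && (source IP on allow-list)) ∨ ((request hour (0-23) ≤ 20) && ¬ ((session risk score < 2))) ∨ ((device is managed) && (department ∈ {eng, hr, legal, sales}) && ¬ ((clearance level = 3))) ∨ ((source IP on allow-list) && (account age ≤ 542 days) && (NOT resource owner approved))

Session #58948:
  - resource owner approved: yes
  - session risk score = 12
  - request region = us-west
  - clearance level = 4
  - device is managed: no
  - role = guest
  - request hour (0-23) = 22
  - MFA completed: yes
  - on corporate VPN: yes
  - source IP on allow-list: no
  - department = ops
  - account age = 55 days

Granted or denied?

Atomic conditions:
  MFA completed: yes → true
  request hour (0-23) ≤ 11: 22 ≤ 11 is false
  request region ∈ {ap-south, eu-west, sa-east}: us-west is not in the set → false
  role = owner: guest == owner is false
  resource owner approved: yes → true
  on corporate VPN: yes → true
  NOT device is managed: no → true
  session risk score ≥ 32: 12 ≥ 32 is false
  device is managed: no → false
  source IP on allow-list: no → false
  request hour (0-23) ≤ 20: 22 ≤ 20 is false
  session risk score < 2: 12 < 2 is false
  department ∈ {eng, hr, legal, sales}: ops is not in the set → false
  clearance level = 3: 4 == 3 is false
  account age ≤ 542 days: 55 ≤ 542 is true
  NOT resource owner approved: yes → false
Combine:
[1.3] NOT false = true
[1] true AND false AND true = false
[2.2] NOT true = false
[2] false AND false = false
[3] true AND true AND true = true
[4.1] NOT false = true
[4.2] NOT false = true
[4] true AND true AND false = false
[5.2] NOT false = true
[5] false AND true = false
[6.3] NOT false = true
[6] false AND false AND true = false
[7] false AND true AND false = false
[root] false OR false OR true OR false OR false OR false OR false = true
Overall: true → granted

Granted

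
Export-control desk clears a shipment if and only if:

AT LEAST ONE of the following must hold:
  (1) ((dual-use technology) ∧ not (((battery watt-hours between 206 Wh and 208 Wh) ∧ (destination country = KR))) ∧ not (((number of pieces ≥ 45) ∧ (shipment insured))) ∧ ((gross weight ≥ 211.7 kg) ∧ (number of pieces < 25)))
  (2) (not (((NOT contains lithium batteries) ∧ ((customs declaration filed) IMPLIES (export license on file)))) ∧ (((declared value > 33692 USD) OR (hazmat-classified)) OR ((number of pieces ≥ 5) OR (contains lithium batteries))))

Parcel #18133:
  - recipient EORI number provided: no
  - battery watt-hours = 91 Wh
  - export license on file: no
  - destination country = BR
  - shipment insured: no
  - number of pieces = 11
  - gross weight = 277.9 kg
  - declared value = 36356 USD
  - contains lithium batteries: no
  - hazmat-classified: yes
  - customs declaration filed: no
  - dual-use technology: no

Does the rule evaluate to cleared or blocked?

Blocked

Atomic conditions:
  dual-use technology: no → false
  battery watt-hours between 206 Wh and 208 Wh: 91 in [206, 208] is false
  destination country = KR: BR == KR is false
  number of pieces ≥ 45: 11 ≥ 45 is false
  shipment insured: no → false
  gross weight ≥ 211.7 kg: 277.9 ≥ 211.7 is true
  number of pieces < 25: 11 < 25 is true
  NOT contains lithium batteries: no → true
  customs declaration filed: no → false
  export license on file: no → false
  declared value > 33692 USD: 36356 > 33692 is true
  hazmat-classified: yes → true
  number of pieces ≥ 5: 11 ≥ 5 is true
  contains lithium batteries: no → false
Combine:
[1.2.1] false AND false = false
[1.2] NOT false = true
[1.3.1] false AND false = false
[1.3] NOT false = true
[1.4] true AND true = true
[1] false AND true AND true AND true = false
[2.1.1.2] false → false (antecedent false ⇒ implication holds) = true
[2.1.1] true AND true = true
[2.1] NOT true = false
[2.2.1] true OR true = true
[2.2.2] true OR false = true
[2.2] true OR true = true
[2] false AND true = false
[root] false OR false = false
Overall: false → blocked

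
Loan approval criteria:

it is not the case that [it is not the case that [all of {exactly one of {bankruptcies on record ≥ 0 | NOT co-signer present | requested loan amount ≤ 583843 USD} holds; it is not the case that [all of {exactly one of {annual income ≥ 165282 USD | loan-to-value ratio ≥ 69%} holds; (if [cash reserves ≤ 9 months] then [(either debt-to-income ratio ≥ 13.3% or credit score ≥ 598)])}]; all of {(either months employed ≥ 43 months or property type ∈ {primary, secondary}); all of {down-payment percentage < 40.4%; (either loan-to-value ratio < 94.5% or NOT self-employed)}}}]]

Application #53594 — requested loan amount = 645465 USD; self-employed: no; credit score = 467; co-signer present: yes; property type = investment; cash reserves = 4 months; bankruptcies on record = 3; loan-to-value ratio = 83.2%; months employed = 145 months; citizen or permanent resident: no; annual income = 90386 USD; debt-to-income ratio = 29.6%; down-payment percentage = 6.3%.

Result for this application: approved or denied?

Atomic conditions:
  bankruptcies on record ≥ 0: 3 ≥ 0 is true
  NOT co-signer present: yes → false
  requested loan amount ≤ 583843 USD: 645465 ≤ 583843 is false
  annual income ≥ 165282 USD: 90386 ≥ 165282 is false
  loan-to-value ratio ≥ 69%: 83.2 ≥ 69 is true
  cash reserves ≤ 9 months: 4 ≤ 9 is true
  debt-to-income ratio ≥ 13.3%: 29.6 ≥ 13.3 is true
  credit score ≥ 598: 467 ≥ 598 is false
  months employed ≥ 43 months: 145 ≥ 43 is true
  property type ∈ {primary, secondary}: investment is not in the set → false
  down-payment percentage < 40.4%: 6.3 < 40.4 is true
  loan-to-value ratio < 94.5%: 83.2 < 94.5 is true
  NOT self-employed: no → true
Combine:
[1.1.1] exactly-one(true, false, false) = true
[1.1.2.1.1] exactly-one(false, true) = true
[1.1.2.1.2.2] true OR false = true
[1.1.2.1.2] true → true = true
[1.1.2.1] true AND true = true
[1.1.2] NOT true = false
[1.1.3.1] true OR false = true
[1.1.3.2.2] true OR true = true
[1.1.3.2] true AND true = true
[1.1.3] true AND true = true
[1.1] true AND false AND true = false
[1] NOT false = true
[root] NOT true = false
Overall: false → denied

Denied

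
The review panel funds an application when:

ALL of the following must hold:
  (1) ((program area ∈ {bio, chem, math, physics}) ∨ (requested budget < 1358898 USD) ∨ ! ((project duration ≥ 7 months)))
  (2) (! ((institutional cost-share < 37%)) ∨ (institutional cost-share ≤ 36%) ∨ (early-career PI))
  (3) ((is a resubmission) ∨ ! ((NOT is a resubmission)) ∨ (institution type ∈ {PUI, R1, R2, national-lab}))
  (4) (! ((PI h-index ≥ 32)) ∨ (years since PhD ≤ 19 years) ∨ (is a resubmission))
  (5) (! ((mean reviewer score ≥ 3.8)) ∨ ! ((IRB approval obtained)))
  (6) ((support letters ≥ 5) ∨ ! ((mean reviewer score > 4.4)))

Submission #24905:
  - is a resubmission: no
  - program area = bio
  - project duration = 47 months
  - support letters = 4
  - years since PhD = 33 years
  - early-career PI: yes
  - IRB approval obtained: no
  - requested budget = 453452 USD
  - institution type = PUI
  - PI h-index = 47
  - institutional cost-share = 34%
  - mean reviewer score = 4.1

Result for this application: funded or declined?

Atomic conditions:
  program area ∈ {bio, chem, math, physics}: bio is in the set → true
  requested budget < 1358898 USD: 453452 < 1358898 is true
  project duration ≥ 7 months: 47 ≥ 7 is true
  institutional cost-share < 37%: 34 < 37 is true
  institutional cost-share ≤ 36%: 34 ≤ 36 is true
  early-career PI: yes → true
  is a resubmission: no → false
  NOT is a resubmission: no → true
  institution type ∈ {PUI, R1, R2, national-lab}: PUI is in the set → true
  PI h-index ≥ 32: 47 ≥ 32 is true
  years since PhD ≤ 19 years: 33 ≤ 19 is false
  mean reviewer score ≥ 3.8: 4.1 ≥ 3.8 is true
  IRB approval obtained: no → false
  support letters ≥ 5: 4 ≥ 5 is false
  mean reviewer score > 4.4: 4.1 > 4.4 is false
Combine:
[1.3] NOT true = false
[1] true OR true OR false = true
[2.1] NOT true = false
[2] false OR true OR true = true
[3.2] NOT true = false
[3] false OR false OR true = true
[4.1] NOT true = false
[4] false OR false OR false = false
[5.1] NOT true = false
[5.2] NOT false = true
[5] false OR true = true
[6.2] NOT false = true
[6] false OR true = true
[root] true AND true AND true AND false AND true AND true = false
Overall: false → declined

Declined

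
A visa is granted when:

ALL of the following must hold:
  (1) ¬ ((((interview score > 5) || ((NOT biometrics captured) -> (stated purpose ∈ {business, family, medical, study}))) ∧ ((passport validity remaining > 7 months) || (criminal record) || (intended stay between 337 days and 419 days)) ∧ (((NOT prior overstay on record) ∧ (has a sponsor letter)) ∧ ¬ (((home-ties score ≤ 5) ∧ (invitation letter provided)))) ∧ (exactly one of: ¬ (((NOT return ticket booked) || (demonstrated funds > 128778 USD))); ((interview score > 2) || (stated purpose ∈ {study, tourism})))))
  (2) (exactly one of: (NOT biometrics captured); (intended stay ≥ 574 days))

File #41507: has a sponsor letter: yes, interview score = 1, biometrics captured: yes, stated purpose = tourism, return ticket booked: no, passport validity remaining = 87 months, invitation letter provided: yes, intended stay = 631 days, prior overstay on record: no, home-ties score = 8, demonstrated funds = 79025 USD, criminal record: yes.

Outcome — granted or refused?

Atomic conditions:
  interview score > 5: 1 > 5 is false
  NOT biometrics captured: yes → false
  stated purpose ∈ {business, family, medical, study}: tourism is not in the set → false
  passport validity remaining > 7 months: 87 > 7 is true
  criminal record: yes → true
  intended stay between 337 days and 419 days: 631 in [337, 419] is false
  NOT prior overstay on record: no → true
  has a sponsor letter: yes → true
  home-ties score ≤ 5: 8 ≤ 5 is false
  invitation letter provided: yes → true
  NOT return ticket booked: no → true
  demonstrated funds > 128778 USD: 79025 > 128778 is false
  interview score > 2: 1 > 2 is false
  stated purpose ∈ {study, tourism}: tourism is in the set → true
  intended stay ≥ 574 days: 631 ≥ 574 is true
Combine:
[1.1.1.2] false → false (antecedent false ⇒ implication holds) = true
[1.1.1] false OR true = true
[1.1.2] true OR true OR false = true
[1.1.3.1] true AND true = true
[1.1.3.2.1] false AND true = false
[1.1.3.2] NOT false = true
[1.1.3] true AND true = true
[1.1.4.1.1] true OR false = true
[1.1.4.1] NOT true = false
[1.1.4.2] false OR true = true
[1.1.4] exactly-one(false, true) = true
[1.1] true AND true AND true AND true = true
[1] NOT true = false
[2] exactly-one(false, true) = true
[root] false AND true = false
Overall: false → refused

Refused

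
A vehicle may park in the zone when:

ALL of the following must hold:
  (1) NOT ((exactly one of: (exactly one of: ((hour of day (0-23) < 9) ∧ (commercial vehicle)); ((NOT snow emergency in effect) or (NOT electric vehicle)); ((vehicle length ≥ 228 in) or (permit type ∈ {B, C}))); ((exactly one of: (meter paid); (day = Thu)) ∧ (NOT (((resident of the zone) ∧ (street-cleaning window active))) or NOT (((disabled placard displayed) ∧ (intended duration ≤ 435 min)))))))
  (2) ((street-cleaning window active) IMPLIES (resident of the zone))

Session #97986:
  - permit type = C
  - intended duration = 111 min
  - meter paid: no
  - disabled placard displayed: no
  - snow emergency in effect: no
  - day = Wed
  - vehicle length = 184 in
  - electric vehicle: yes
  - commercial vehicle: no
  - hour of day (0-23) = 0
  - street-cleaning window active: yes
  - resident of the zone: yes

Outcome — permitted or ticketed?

Atomic conditions:
  hour of day (0-23) < 9: 0 < 9 is true
  commercial vehicle: no → false
  NOT snow emergency in effect: no → true
  NOT electric vehicle: yes → false
  vehicle length ≥ 228 in: 184 ≥ 228 is false
  permit type ∈ {B, C}: C is in the set → true
  meter paid: no → false
  day = Thu: Wed == Thu is false
  resident of the zone: yes → true
  street-cleaning window active: yes → true
  disabled placard displayed: no → false
  intended duration ≤ 435 min: 111 ≤ 435 is true
Combine:
[1.1.1.1] true AND false = false
[1.1.1.2] true OR false = true
[1.1.1.3] false OR true = true
[1.1.1] exactly-one(false, true, true) = false
[1.1.2.1] exactly-one(false, false) = false
[1.1.2.2.1.1] true AND true = true
[1.1.2.2.1] NOT true = false
[1.1.2.2.2.1] false AND true = false
[1.1.2.2.2] NOT false = true
[1.1.2.2] false OR true = true
[1.1.2] false AND true = false
[1.1] exactly-one(false, false) = false
[1] NOT false = true
[2] true → true = true
[root] true AND true = true
Overall: true → permitted

Permitted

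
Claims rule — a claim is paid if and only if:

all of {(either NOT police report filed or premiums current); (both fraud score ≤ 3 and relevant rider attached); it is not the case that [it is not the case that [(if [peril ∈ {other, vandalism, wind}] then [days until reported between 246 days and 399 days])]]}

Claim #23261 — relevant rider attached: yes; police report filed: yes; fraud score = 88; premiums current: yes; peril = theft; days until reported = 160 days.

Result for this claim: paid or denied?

Denied

Atomic conditions:
  NOT police report filed: yes → false
  premiums current: yes → true
  fraud score ≤ 3: 88 ≤ 3 is false
  relevant rider attached: yes → true
  peril ∈ {other, vandalism, wind}: theft is not in the set → false
  days until reported between 246 days and 399 days: 160 in [246, 399] is false
Combine:
[1] false OR true = true
[2] false AND true = false
[3.1.1] false → false (antecedent false ⇒ implication holds) = true
[3.1] NOT true = false
[3] NOT false = true
[root] true AND false AND true = false
Overall: false → denied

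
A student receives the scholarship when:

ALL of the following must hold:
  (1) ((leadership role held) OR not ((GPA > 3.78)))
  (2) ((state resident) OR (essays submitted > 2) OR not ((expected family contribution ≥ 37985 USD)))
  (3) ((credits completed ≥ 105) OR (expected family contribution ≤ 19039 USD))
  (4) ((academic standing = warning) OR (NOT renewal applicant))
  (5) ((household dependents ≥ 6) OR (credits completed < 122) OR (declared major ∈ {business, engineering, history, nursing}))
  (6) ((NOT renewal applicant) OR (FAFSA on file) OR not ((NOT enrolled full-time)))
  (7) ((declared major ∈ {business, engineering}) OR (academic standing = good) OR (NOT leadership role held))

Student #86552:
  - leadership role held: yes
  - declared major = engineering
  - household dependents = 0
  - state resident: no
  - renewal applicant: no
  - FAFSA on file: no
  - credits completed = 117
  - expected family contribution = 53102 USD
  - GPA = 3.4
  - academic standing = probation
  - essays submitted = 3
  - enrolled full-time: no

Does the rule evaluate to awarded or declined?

Awarded

Atomic conditions:
  leadership role held: yes → true
  GPA > 3.78: 3.4 > 3.78 is false
  state resident: no → false
  essays submitted > 2: 3 > 2 is true
  expected family contribution ≥ 37985 USD: 53102 ≥ 37985 is true
  credits completed ≥ 105: 117 ≥ 105 is true
  expected family contribution ≤ 19039 USD: 53102 ≤ 19039 is false
  academic standing = warning: probation == warning is false
  NOT renewal applicant: no → true
  household dependents ≥ 6: 0 ≥ 6 is false
  credits completed < 122: 117 < 122 is true
  declared major ∈ {business, engineering, history, nursing}: engineering is in the set → true
  FAFSA on file: no → false
  NOT enrolled full-time: no → true
  declared major ∈ {business, engineering}: engineering is in the set → true
  academic standing = good: probation == good is false
  NOT leadership role held: yes → false
Combine:
[1.2] NOT false = true
[1] true OR true = true
[2.3] NOT true = false
[2] false OR true OR false = true
[3] true OR false = true
[4] false OR true = true
[5] false OR true OR true = true
[6.3] NOT true = false
[6] true OR false OR false = true
[7] true OR false OR false = true
[root] true AND true AND true AND true AND true AND true AND true = true
Overall: true → awarded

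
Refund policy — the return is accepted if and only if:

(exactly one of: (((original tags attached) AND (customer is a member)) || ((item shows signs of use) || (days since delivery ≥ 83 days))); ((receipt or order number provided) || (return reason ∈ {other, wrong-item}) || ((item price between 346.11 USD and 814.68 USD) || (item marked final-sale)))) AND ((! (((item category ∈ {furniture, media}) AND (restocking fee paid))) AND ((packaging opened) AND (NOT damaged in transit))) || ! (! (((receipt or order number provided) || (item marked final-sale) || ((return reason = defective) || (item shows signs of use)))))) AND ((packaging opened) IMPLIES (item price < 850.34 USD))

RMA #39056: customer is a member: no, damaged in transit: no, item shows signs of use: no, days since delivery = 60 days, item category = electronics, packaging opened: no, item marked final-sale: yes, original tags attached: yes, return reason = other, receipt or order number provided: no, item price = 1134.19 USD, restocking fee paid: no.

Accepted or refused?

Atomic conditions:
  original tags attached: yes → true
  customer is a member: no → false
  item shows signs of use: no → false
  days since delivery ≥ 83 days: 60 ≥ 83 is false
  receipt or order number provided: no → false
  return reason ∈ {other, wrong-item}: other is in the set → true
  item price between 346.11 USD and 814.68 USD: 1134.19 in [346.11, 814.68] is false
  item marked final-sale: yes → true
  item category ∈ {furniture, media}: electronics is not in the set → false
  restocking fee paid: no → false
  packaging opened: no → false
  NOT damaged in transit: no → true
  return reason = defective: other == defective is false
  item price < 850.34 USD: 1134.19 < 850.34 is false
Combine:
[1.1.1] true AND false = false
[1.1.2] false OR false = false
[1.1] false OR false = false
[1.2.3] false OR true = true
[1.2] false OR true OR true = true
[1] exactly-one(false, true) = true
[2.1.1.1] false AND false = false
[2.1.1] NOT false = true
[2.1.2] false AND true = false
[2.1] true AND false = false
[2.2.1.1.3] false OR false = false
[2.2.1.1] false OR true OR false = true
[2.2.1] NOT true = false
[2.2] NOT false = true
[2] false OR true = true
[3] false → false (antecedent false ⇒ implication holds) = true
[root] true AND true AND true = true
Overall: true → accepted

Accepted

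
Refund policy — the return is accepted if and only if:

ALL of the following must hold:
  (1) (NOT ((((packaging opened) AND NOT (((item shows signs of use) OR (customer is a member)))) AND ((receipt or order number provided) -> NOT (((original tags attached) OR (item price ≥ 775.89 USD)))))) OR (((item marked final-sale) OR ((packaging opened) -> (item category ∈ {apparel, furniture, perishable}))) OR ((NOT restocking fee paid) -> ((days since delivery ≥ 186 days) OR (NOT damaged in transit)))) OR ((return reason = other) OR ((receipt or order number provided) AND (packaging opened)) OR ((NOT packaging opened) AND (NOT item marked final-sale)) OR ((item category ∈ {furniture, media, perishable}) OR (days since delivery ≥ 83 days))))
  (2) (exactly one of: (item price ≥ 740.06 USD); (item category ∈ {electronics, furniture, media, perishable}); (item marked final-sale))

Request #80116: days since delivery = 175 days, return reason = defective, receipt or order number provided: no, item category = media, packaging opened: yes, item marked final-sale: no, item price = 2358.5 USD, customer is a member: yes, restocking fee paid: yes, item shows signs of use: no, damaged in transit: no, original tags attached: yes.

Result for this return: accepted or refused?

Atomic conditions:
  packaging opened: yes → true
  item shows signs of use: no → false
  customer is a member: yes → true
  receipt or order number provided: no → false
  original tags attached: yes → true
  item price ≥ 775.89 USD: 2358.5 ≥ 775.89 is true
  item marked final-sale: no → false
  item category ∈ {apparel, furniture, perishable}: media is not in the set → false
  NOT restocking fee paid: yes → false
  days since delivery ≥ 186 days: 175 ≥ 186 is false
  NOT damaged in transit: no → true
  return reason = other: defective == other is false
  NOT packaging opened: yes → false
  NOT item marked final-sale: no → true
  item category ∈ {furniture, media, perishable}: media is in the set → true
  days since delivery ≥ 83 days: 175 ≥ 83 is true
  item price ≥ 740.06 USD: 2358.5 ≥ 740.06 is true
  item category ∈ {electronics, furniture, media, perishable}: media is in the set → true
Combine:
[1.1.1.1.2.1] false OR true = true
[1.1.1.1.2] NOT true = false
[1.1.1.1] true AND false = false
[1.1.1.2.2.1] true OR true = true
[1.1.1.2.2] NOT true = false
[1.1.1.2] false → false (antecedent false ⇒ implication holds) = true
[1.1.1] false AND true = false
[1.1] NOT false = true
[1.2.1.2] true → false = false
[1.2.1] false OR false = false
[1.2.2.2] false OR true = true
[1.2.2] false → true (antecedent false ⇒ implication holds) = true
[1.2] false OR true = true
[1.3.2] false AND true = false
[1.3.3] false AND true = false
[1.3.4] true OR true = true
[1.3] false OR false OR false OR true = true
[1] true OR true OR true = true
[2] exactly-one(true, true, false) = false
[root] true AND false = false
Overall: false → refused

Refused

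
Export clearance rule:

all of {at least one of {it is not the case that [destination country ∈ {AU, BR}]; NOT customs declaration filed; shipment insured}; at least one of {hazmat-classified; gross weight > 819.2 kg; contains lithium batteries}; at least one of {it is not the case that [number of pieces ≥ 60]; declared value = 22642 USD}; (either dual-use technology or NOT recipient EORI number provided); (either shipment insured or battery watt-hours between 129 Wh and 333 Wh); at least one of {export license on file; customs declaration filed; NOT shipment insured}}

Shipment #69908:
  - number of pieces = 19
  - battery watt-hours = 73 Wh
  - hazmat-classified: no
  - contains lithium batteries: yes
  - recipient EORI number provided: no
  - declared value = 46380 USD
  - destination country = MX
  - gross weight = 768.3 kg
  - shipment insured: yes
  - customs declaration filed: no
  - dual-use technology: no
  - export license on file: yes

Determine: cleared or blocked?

Atomic conditions:
  destination country ∈ {AU, BR}: MX is not in the set → false
  NOT customs declaration filed: no → true
  shipment insured: yes → true
  hazmat-classified: no → false
  gross weight > 819.2 kg: 768.3 > 819.2 is false
  contains lithium batteries: yes → true
  number of pieces ≥ 60: 19 ≥ 60 is false
  declared value = 22642 USD: 46380 == 22642 is false
  dual-use technology: no → false
  NOT recipient EORI number provided: no → true
  battery watt-hours between 129 Wh and 333 Wh: 73 in [129, 333] is false
  export license on file: yes → true
  customs declaration filed: no → false
  NOT shipment insured: yes → false
Combine:
[1.1] NOT false = true
[1] true OR true OR true = true
[2] false OR false OR true = true
[3.1] NOT false = true
[3] true OR false = true
[4] false OR true = true
[5] true OR false = true
[6] true OR false OR false = true
[root] true AND true AND true AND true AND true AND true = true
Overall: true → cleared

Cleared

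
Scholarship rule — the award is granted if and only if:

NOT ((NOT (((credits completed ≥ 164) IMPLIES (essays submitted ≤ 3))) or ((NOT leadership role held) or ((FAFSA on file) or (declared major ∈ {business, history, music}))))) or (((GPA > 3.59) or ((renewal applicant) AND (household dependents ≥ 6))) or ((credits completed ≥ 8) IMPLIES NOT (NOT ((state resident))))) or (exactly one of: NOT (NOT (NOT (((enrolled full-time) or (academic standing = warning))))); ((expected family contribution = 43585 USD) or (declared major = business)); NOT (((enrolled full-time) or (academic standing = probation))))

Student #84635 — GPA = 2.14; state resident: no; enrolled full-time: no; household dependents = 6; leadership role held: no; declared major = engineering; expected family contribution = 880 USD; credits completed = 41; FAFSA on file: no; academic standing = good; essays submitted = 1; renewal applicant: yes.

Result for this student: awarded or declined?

Atomic conditions:
  credits completed ≥ 164: 41 ≥ 164 is false
  essays submitted ≤ 3: 1 ≤ 3 is true
  NOT leadership role held: no → true
  FAFSA on file: no → false
  declared major ∈ {business, history, music}: engineering is not in the set → false
  GPA > 3.59: 2.14 > 3.59 is false
  renewal applicant: yes → true
  household dependents ≥ 6: 6 ≥ 6 is true
  credits completed ≥ 8: 41 ≥ 8 is true
  state resident: no → false
  enrolled full-time: no → false
  academic standing = warning: good == warning is false
  expected family contribution = 43585 USD: 880 == 43585 is false
  declared major = business: engineering == business is false
  academic standing = probation: good == probation is false
Combine:
[1.1.1.1] false → true (antecedent false ⇒ implication holds) = true
[1.1.1] NOT true = false
[1.1.2.2] false OR false = false
[1.1.2] true OR false = true
[1.1] false OR true = true
[1] NOT true = false
[2.1.2] true AND true = true
[2.1] false OR true = true
[2.2.2.1] NOT false = true
[2.2.2] NOT true = false
[2.2] true → false = false
[2] true OR false = true
[3.1.1.1.1] false OR false = false
[3.1.1.1] NOT false = true
[3.1.1] NOT true = false
[3.1] NOT false = true
[3.2] false OR false = false
[3.3.1] false OR false = false
[3.3] NOT false = true
[3] exactly-one(true, false, true) = false
[root] false OR true OR false = true
Overall: true → awarded

Awarded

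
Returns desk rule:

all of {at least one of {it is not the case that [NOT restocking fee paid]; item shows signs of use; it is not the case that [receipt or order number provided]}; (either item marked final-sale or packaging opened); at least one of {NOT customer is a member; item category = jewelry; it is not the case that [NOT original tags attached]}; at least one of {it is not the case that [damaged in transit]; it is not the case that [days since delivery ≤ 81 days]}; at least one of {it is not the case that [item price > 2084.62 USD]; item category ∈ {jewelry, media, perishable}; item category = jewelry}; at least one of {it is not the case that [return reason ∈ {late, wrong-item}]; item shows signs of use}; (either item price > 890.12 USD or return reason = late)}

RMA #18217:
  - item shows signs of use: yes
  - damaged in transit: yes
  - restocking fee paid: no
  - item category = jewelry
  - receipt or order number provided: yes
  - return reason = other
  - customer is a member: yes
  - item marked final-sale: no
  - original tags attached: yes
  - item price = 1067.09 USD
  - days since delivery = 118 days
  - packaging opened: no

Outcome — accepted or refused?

Atomic conditions:
  NOT restocking fee paid: no → true
  item shows signs of use: yes → true
  receipt or order number provided: yes → true
  item marked final-sale: no → false
  packaging opened: no → false
  NOT customer is a member: yes → false
  item category = jewelry: jewelry == jewelry is true
  NOT original tags attached: yes → false
  damaged in transit: yes → true
  days since delivery ≤ 81 days: 118 ≤ 81 is false
  item price > 2084.62 USD: 1067.09 > 2084.62 is false
  item category ∈ {jewelry, media, perishable}: jewelry is in the set → true
  return reason ∈ {late, wrong-item}: other is not in the set → false
  item price > 890.12 USD: 1067.09 > 890.12 is true
  return reason = late: other == late is false
Combine:
[1.1] NOT true = false
[1.3] NOT true = false
[1] false OR true OR false = true
[2] false OR false = false
[3.3] NOT false = true
[3] false OR true OR true = true
[4.1] NOT true = false
[4.2] NOT false = true
[4] false OR true = true
[5.1] NOT false = true
[5] true OR true OR true = true
[6.1] NOT false = true
[6] true OR true = true
[7] true OR false = true
[root] true AND false AND true AND true AND true AND true AND true = false
Overall: false → refused

Refused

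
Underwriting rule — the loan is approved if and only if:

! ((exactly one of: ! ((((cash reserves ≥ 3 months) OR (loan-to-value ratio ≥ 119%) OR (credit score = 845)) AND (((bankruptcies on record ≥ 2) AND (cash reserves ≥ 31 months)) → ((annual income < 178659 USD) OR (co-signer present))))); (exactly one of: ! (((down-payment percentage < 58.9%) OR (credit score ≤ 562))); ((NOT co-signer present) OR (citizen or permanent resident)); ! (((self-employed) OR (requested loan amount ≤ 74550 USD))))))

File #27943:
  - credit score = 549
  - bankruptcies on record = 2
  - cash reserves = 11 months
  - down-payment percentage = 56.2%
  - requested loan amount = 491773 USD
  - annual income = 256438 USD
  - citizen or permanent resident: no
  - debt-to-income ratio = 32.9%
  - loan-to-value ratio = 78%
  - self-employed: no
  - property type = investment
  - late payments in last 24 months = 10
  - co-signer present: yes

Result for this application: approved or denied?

Denied

Atomic conditions:
  cash reserves ≥ 3 months: 11 ≥ 3 is true
  loan-to-value ratio ≥ 119%: 78 ≥ 119 is false
  credit score = 845: 549 == 845 is false
  bankruptcies on record ≥ 2: 2 ≥ 2 is true
  cash reserves ≥ 31 months: 11 ≥ 31 is false
  annual income < 178659 USD: 256438 < 178659 is false
  co-signer present: yes → true
  down-payment percentage < 58.9%: 56.2 < 58.9 is true
  credit score ≤ 562: 549 ≤ 562 is true
  NOT co-signer present: yes → false
  citizen or permanent resident: no → false
  self-employed: no → false
  requested loan amount ≤ 74550 USD: 491773 ≤ 74550 is false
Combine:
[1.1.1.1] true OR false OR false = true
[1.1.1.2.1] true AND false = false
[1.1.1.2.2] false OR true = true
[1.1.1.2] false → true (antecedent false ⇒ implication holds) = true
[1.1.1] true AND true = true
[1.1] NOT true = false
[1.2.1.1] true OR true = true
[1.2.1] NOT true = false
[1.2.2] false OR false = false
[1.2.3.1] false OR false = false
[1.2.3] NOT false = true
[1.2] exactly-one(false, false, true) = true
[1] exactly-one(false, true) = true
[root] NOT true = false
Overall: false → denied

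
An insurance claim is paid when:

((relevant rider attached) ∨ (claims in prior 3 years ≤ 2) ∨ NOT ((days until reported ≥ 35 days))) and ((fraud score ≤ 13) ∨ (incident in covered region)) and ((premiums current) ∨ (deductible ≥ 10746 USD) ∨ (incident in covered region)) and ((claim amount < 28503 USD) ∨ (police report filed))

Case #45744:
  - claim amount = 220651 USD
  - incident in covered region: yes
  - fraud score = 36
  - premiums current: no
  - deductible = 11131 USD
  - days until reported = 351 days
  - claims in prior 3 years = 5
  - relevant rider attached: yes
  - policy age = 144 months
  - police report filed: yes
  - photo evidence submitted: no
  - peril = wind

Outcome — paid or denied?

Paid

Atomic conditions:
  relevant rider attached: yes → true
  claims in prior 3 years ≤ 2: 5 ≤ 2 is false
  days until reported ≥ 35 days: 351 ≥ 35 is true
  fraud score ≤ 13: 36 ≤ 13 is false
  incident in covered region: yes → true
  premiums current: no → false
  deductible ≥ 10746 USD: 11131 ≥ 10746 is true
  claim amount < 28503 USD: 220651 < 28503 is false
  police report filed: yes → true
Combine:
[1.3] NOT true = false
[1] true OR false OR false = true
[2] false OR true = true
[3] false OR true OR true = true
[4] false OR true = true
[root] true AND true AND true AND true = true
Overall: true → paid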